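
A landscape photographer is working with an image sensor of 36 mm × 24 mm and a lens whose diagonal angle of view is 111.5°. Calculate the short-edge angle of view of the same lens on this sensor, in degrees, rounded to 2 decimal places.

78.34°

Sensor diagonal = √(36² + 24²) = √1872.0000 ≈ 43.2666 mm.
From the diagonal AOV: f = 43.2666 / (2·tan(55.75°)) = 43.2666 / 2.93739 ≈ 14.7296 mm.
Short-edge AOV = 2·arctan(24 / (2 × 14.7296)) = 2·arctan(0.81469) ≈ 78.3385°.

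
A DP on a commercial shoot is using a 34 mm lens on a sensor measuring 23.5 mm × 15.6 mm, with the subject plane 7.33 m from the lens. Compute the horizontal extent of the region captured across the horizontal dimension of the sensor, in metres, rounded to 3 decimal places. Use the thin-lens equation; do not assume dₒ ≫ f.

5.043 m

dₒ: 7.33 m = 7330 mm.
Similar triangles through the lens centre give W/dₒ = w/dᵢ; with 1/f = 1/dₒ + 1/dᵢ this gives W = w·(dₒ − f)/f.
W = 23.5 mm × (7330 − 34) / 34 = 23.5 × 214.5882 ≈ 5042.824 mm = 5.04282 m.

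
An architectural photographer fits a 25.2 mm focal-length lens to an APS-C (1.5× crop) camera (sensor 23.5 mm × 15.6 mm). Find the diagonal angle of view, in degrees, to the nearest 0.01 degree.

Sensor diagonal = √(23.5² + 15.6²) = √795.6100 ≈ 28.2066 mm.
Angle of view α = 2·arctan(d/2f) with d = 28.2066 mm and f = 25.2 mm.
d/2f = 0.55965; arctan(0.55965) ≈ 29.2337°, so α ≈ 58.4675°.

58.47°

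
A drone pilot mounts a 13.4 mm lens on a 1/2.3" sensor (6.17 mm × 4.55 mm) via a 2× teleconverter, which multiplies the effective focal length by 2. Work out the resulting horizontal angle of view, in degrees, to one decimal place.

Effective focal length f = 13.4 × 2 = 26.8 mm.
α = 2·arctan(6.17 / (2 × 26.8)) = 2·arctan(0.11511) ≈ 13.1331°.

13.1°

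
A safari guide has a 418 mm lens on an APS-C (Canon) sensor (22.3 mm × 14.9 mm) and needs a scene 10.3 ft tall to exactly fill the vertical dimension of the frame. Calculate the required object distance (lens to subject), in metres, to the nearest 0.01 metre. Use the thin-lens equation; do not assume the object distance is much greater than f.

88.49 m

W: 10.3 ft × 304.8 mm/ft = 3139.44 mm.
Magnification m = h/W = dᵢ/dₒ; combined with 1/f = 1/dₒ + 1/dᵢ this gives dₒ = f·(1 + W/h).
dₒ = 418 mm × (1 + 3139.44/14.9) = 418 × 211.7007 ≈ 88490.878 mm = 88.4909 m.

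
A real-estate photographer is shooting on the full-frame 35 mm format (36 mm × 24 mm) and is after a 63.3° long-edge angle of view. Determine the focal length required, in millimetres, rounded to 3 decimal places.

29.201 mm

From α = 2·arctan(w/2f) we get f = w / (2·tan(α/2)).
With w = 36 mm and α/2 = 31.65°, tan(α/2) ≈ 0.61641, so f ≈ 36 / 1.23282 ≈ 29.2015 mm.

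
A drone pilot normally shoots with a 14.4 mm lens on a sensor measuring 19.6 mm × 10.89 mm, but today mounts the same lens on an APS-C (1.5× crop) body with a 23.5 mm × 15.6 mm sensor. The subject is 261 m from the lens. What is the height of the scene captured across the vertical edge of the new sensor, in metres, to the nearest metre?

The focal length stays 14.4 mm; the relevant sensor dimension is now h = 15.6 mm. Object distance dₒ = 261 m = 261000 mm.
Thin-lens field height W = h·(dₒ − f)/f = 15.6 × (261000 − 14.4)/14.4 ≈ 282734.400 mm = 282.734 m.

283 m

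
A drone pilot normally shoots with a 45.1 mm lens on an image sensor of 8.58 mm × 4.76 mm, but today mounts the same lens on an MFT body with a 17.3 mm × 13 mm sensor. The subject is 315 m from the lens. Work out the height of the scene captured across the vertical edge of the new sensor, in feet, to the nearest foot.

The focal length stays 45.1 mm; the relevant sensor dimension is now h = 13 mm. Object distance dₒ = 315 m = 315000 mm.
Thin-lens field height W = h·(dₒ − f)/f = 13 × (315000 − 45.1)/45.1 ≈ 90785.226 mm = 90785.226/304.8 ft = 297.852 ft.

298 ft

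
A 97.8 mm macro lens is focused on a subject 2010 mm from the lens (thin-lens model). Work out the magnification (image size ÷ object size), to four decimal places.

0.0511×

Thin lens: 1/f = 1/dₒ + 1/dᵢ → 1/dᵢ = 1/97.8 − 1/2010 = 0.0097274 mm⁻¹, so dᵢ ≈ 102.8020 mm.
Magnification m = dᵢ/dₒ = 102.8020/2010 ≈ 0.05115.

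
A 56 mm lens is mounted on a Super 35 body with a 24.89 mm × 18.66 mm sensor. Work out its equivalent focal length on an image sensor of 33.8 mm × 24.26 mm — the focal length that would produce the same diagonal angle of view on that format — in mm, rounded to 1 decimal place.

Sensor diagonal = √(24.89² + 18.66²) = √967.7077 ≈ 31.1080 mm.
Sensor diagonal = √(33.8² + 24.26²) = √1730.9876 ≈ 41.6051 mm.
Equal angle of view means equal diagonal/f ratio, so f₂ = f₁ · (diagonal₂/diagonal₁) = 56 × 41.6051/31.1080.
f₂ = 56 × 1.33744 ≈ 74.897 mm.

74.9 mm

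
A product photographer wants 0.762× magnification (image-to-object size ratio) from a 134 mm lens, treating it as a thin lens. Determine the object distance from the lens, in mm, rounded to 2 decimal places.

With m = dᵢ/dₒ and 1/f = 1/dₒ + 1/dᵢ, substituting dᵢ = m·dₒ gives 1/f = (1 + 1/m)/dₒ, hence dₒ = f·(1 + 1/m).
dₒ = 134 × (1 + 1/0.762) = 134 × 2.31234 ≈ 309.853 mm.

309.85 mm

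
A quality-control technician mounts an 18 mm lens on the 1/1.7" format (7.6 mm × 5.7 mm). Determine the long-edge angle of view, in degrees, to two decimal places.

Angle of view α = 2·arctan(w/2f) with w = 7.6 mm and f = 18 mm.
w/2f = 0.21111; arctan(0.21111) ≈ 11.9207°, so α ≈ 23.8415°.

23.84°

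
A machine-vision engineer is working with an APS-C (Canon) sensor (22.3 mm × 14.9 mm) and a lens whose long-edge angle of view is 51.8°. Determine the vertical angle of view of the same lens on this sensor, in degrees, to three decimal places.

From the long-edge AOV: f = 22.3 / (2·tan(25.9°)) = 22.3 / 0.97115 ≈ 22.9625 mm.
Vertical AOV = 2·arctan(14.9 / (2 × 22.9625)) = 2·arctan(0.32444) ≈ 35.9505°.

35.950°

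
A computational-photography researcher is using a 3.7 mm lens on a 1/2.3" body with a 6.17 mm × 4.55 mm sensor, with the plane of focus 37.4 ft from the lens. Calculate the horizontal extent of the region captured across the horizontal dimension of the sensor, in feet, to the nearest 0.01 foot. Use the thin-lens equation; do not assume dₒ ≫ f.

62.35 ft

dₒ: 37.4 ft × 304.8 mm/ft = 11399.52 mm.
Similar triangles through the lens centre give W/dₒ = w/dᵢ; with 1/f = 1/dₒ + 1/dᵢ this gives W = w·(dₒ − f)/f.
W = 6.17 mm × (11399.5 − 3.7) / 3.7 = 6.17 × 3079.9513 ≈ 19003.299 mm = 19003.299/304.8 ft = 62.3468 ft.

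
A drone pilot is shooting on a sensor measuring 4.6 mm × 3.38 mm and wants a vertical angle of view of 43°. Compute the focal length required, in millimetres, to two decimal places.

From α = 2·arctan(h/2f) we get f = h / (2·tan(α/2)).
With h = 3.38 mm and α/2 = 21.5°, tan(α/2) ≈ 0.39391, so f ≈ 3.38 / 0.78782 ≈ 4.2903 mm.

4.29 mm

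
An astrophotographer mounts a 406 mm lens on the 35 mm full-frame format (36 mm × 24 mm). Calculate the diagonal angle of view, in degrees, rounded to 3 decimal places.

6.100°

Sensor diagonal = √(36² + 24²) = √1872.0000 ≈ 43.2666 mm.
Angle of view α = 2·arctan(d/2f) with d = 43.2666 mm and f = 406 mm.
d/2f = 0.05328; arctan(0.05328) ≈ 3.0501°, so α ≈ 6.1001°.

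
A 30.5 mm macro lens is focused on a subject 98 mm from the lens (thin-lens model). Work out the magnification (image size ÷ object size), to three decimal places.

0.452×

Thin lens: 1/f = 1/dₒ + 1/dᵢ → 1/dᵢ = 1/30.5 − 1/98 = 0.0225828 mm⁻¹, so dᵢ ≈ 44.2815 mm.
Magnification m = dᵢ/dₒ = 44.2815/98 ≈ 0.45185.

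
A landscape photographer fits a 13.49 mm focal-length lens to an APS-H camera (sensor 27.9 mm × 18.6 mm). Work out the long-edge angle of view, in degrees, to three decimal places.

Angle of view α = 2·arctan(w/2f) with w = 27.9 mm and f = 13.49 mm.
w/2f = 1.03410; arctan(1.03410) ≈ 45.9604°, so α ≈ 91.9208°.

91.921°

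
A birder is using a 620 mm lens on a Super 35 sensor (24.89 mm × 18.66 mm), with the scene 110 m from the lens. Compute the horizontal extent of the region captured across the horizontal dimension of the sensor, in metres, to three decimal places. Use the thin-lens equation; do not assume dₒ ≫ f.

4.391 m

dₒ: 110 m = 110000 mm.
Similar triangles through the lens centre give W/dₒ = w/dᵢ; with 1/f = 1/dₒ + 1/dᵢ this gives W = w·(dₒ − f)/f.
W = 24.89 mm × (110000 − 620) / 620 = 24.89 × 176.4194 ≈ 4391.078 mm = 4.39108 m.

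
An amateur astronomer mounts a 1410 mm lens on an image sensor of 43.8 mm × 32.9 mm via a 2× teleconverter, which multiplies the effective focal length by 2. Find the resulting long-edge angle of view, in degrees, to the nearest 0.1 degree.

Effective focal length f = 1410 × 2 = 2820 mm.
α = 2·arctan(43.8 / (2 × 2820)) = 2·arctan(0.00777) ≈ 0.8899°.

0.9°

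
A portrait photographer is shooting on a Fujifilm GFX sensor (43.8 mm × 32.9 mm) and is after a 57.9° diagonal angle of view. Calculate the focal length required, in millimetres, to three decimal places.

49.515 mm

Sensor diagonal = √(43.8² + 32.9²) = √3000.8500 ≈ 54.7800 mm.
From α = 2·arctan(d/2f) we get f = d / (2·tan(α/2)).
With d = 54.7800 mm and α/2 = 28.95°, tan(α/2) ≈ 0.55317, so f ≈ 54.7800 / 1.10634 ≈ 49.5147 mm.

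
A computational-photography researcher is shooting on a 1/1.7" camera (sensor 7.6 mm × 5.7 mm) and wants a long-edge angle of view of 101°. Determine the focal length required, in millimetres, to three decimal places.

From α = 2·arctan(w/2f) we get f = w / (2·tan(α/2)).
With w = 7.6 mm and α/2 = 50.5°, tan(α/2) ≈ 1.21310, so f ≈ 7.6 / 2.42619 ≈ 3.1325 mm.

3.132 mm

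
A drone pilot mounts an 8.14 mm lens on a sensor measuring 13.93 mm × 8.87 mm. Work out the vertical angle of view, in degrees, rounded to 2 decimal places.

57.17°

Angle of view α = 2·arctan(h/2f) with h = 8.87 mm and f = 8.14 mm.
h/2f = 0.54484; arctan(0.54484) ≈ 28.5833°, so α ≈ 57.1667°.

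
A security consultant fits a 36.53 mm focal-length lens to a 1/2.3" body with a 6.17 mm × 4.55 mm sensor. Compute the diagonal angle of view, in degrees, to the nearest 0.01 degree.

Sensor diagonal = √(6.17² + 4.55²) = √58.7714 ≈ 7.6663 mm.
Angle of view α = 2·arctan(d/2f) with d = 7.6663 mm and f = 36.53 mm.
d/2f = 0.10493; arctan(0.10493) ≈ 5.9902°, so α ≈ 11.9804°.

11.98°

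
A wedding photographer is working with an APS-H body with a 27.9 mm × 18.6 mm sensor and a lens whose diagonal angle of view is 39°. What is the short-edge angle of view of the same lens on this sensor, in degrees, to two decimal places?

Sensor diagonal = √(27.9² + 18.6²) = √1124.3700 ≈ 33.5316 mm.
From the diagonal AOV: f = 33.5316 / (2·tan(19.5°)) = 33.5316 / 0.70824 ≈ 47.3452 mm.
Short-edge AOV = 2·arctan(18.6 / (2 × 47.3452)) = 2·arctan(0.19643) ≈ 22.2262°.

22.23°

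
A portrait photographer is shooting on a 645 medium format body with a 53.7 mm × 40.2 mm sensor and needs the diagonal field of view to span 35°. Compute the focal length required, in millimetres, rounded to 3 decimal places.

Sensor diagonal = √(53.7² + 40.2²) = √4499.7300 ≈ 67.0800 mm.
From α = 2·arctan(d/2f) we get f = d / (2·tan(α/2)).
With d = 67.0800 mm and α/2 = 17.5°, tan(α/2) ≈ 0.31530, so f ≈ 67.0800 / 0.63060 ≈ 106.3753 mm.

106.375 mm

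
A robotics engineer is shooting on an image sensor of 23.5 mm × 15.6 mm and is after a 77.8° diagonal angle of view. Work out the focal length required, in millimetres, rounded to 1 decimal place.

Sensor diagonal = √(23.5² + 15.6²) = √795.6100 ≈ 28.2066 mm.
From α = 2·arctan(d/2f) we get f = d / (2·tan(α/2)).
With d = 28.2066 mm and α/2 = 38.9°, tan(α/2) ≈ 0.80690, so f ≈ 28.2066 / 1.61380 ≈ 17.4784 mm.

17.5 mm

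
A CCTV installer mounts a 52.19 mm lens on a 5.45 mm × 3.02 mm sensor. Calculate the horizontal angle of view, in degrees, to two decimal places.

Angle of view α = 2·arctan(w/2f) with w = 5.45 mm and f = 52.19 mm.
w/2f = 0.05221; arctan(0.05221) ≈ 2.9889°, so α ≈ 5.9777°.

5.98°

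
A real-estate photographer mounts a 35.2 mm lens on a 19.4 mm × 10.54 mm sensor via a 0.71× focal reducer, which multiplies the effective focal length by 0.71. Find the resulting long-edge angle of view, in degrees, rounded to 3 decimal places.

Effective focal length f = 35.2 × 0.71 = 24.992 mm.
α = 2·arctan(19.4 / (2 × 24.992)) = 2·arctan(0.38812) ≈ 42.4249°.

42.425°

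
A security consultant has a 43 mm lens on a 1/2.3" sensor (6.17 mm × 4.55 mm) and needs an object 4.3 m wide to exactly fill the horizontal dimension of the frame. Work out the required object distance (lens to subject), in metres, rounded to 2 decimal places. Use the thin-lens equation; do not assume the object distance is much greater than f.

W: 4.3 m = 4300 mm.
Magnification m = w/W = dᵢ/dₒ; combined with 1/f = 1/dₒ + 1/dᵢ this gives dₒ = f·(1 + W/w).
dₒ = 43 mm × (1 + 4300/6.17) = 43 × 697.9206 ≈ 30010.585 mm = 30.0106 m.

30.01 m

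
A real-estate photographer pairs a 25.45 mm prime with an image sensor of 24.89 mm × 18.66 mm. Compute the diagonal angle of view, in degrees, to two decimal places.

Sensor diagonal = √(24.89² + 18.66²) = √967.7077 ≈ 31.1080 mm.
Angle of view α = 2·arctan(d/2f) with d = 31.1080 mm and f = 25.45 mm.
d/2f = 0.61116; arctan(0.61116) ≈ 31.4316°, so α ≈ 62.8631°.

62.86°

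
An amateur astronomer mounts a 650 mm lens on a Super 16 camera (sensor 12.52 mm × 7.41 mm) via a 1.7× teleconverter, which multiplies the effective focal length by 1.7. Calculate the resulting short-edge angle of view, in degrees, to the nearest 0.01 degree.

0.38°

Effective focal length f = 650 × 1.7 = 1105 mm.
α = 2·arctan(7.41 / (2 × 1105)) = 2·arctan(0.00335) ≈ 0.3842°.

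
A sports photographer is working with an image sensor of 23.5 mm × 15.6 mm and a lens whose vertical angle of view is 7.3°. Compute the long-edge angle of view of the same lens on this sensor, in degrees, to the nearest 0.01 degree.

From the vertical AOV: f = 15.6 / (2·tan(3.65°)) = 15.6 / 0.12758 ≈ 122.2746 mm.
Long-edge AOV = 2·arctan(23.5 / (2 × 122.2746)) = 2·arctan(0.09610) ≈ 10.9780°.

10.98°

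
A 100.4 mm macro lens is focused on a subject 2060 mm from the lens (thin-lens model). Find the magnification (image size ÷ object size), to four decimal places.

Thin lens: 1/f = 1/dₒ + 1/dᵢ → 1/dᵢ = 1/100.4 − 1/2060 = 0.0094747 mm⁻¹, so dᵢ ≈ 105.5440 mm.
Magnification m = dᵢ/dₒ = 105.5440/2060 ≈ 0.05123.

0.0512×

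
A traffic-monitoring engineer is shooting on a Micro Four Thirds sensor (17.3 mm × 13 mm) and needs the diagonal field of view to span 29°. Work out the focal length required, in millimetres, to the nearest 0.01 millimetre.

Sensor diagonal = √(17.3² + 13²) = √468.2900 ≈ 21.6400 mm.
From α = 2·arctan(d/2f) we get f = d / (2·tan(α/2)).
With d = 21.6400 mm and α/2 = 14.5°, tan(α/2) ≈ 0.25862, so f ≈ 21.6400 / 0.51724 ≈ 41.8379 mm.

41.84 mm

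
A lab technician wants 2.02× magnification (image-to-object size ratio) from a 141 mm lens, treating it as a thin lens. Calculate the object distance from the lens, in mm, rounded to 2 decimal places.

With m = dᵢ/dₒ and 1/f = 1/dₒ + 1/dᵢ, substituting dᵢ = m·dₒ gives 1/f = (1 + 1/m)/dₒ, hence dₒ = f·(1 + 1/m).
dₒ = 141 × (1 + 1/2.02) = 141 × 1.49505 ≈ 210.802 mm.

210.80 mm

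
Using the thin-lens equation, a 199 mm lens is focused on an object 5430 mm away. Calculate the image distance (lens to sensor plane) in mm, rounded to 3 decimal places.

1/dᵢ = 1/f − 1/dₒ = 1/199 − 1/5430 = 0.0048410 mm⁻¹.
dᵢ = 1/0.0048410 ≈ 206.5704 mm.

206.570 mm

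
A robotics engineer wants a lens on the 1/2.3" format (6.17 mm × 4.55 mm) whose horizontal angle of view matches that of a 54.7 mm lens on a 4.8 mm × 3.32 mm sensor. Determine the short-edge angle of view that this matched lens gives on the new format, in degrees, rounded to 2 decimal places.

Equal horizontal AOV ⇒ f₂ = f₁ · 6.17/4.8 = 54.7 × 1.28542 ≈ 70.3123 mm.
Short-edge AOV on the new format = 2·arctan(4.55 / (2 × 70.3123)) = 2·arctan(0.03236) ≈ 3.7064°.

3.71°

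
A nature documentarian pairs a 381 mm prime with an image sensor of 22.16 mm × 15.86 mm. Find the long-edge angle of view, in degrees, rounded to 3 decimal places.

3.332°

Angle of view α = 2·arctan(w/2f) with w = 22.16 mm and f = 381 mm.
w/2f = 0.02908; arctan(0.02908) ≈ 1.6658°, so α ≈ 3.3315°.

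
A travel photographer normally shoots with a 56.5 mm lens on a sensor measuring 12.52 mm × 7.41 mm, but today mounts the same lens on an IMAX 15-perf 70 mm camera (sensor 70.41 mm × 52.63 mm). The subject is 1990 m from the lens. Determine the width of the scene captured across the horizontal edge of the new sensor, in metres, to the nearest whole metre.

2480 m

The focal length stays 56.5 mm; the relevant sensor dimension is now w = 70.41 mm. Object distance dₒ = 1990 m = 1.99e+06 mm.
Thin-lens field width W = w·(dₒ − f)/f = 70.41 × (1.99e+06 − 56.5)/56.5 ≈ 2479857.024 mm = 2479.86 m.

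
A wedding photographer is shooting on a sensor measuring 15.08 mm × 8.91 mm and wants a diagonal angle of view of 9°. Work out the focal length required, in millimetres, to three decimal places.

111.278 mm

Sensor diagonal = √(15.08² + 8.91²) = √306.7945 ≈ 17.5156 mm.
From α = 2·arctan(d/2f) we get f = d / (2·tan(α/2)).
With d = 17.5156 mm and α/2 = 4.5°, tan(α/2) ≈ 0.07870, so f ≈ 17.5156 / 0.15740 ≈ 111.2781 mm.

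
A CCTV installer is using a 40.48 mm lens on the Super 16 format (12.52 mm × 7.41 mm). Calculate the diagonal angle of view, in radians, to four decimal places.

Sensor diagonal = √(12.52² + 7.41²) = √211.6585 ≈ 14.5485 mm.
Angle of view α = 2·arctan(d/2f) with d = 14.5485 mm and f = 40.48 mm.
d/2f = 0.17970; arctan(0.17970) ≈ 0.1778 rad, so α ≈ 0.3556 rad.

0.3556 rad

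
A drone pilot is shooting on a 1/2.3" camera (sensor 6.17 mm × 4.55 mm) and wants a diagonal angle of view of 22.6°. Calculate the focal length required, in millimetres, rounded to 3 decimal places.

Sensor diagonal = √(6.17² + 4.55²) = √58.7714 ≈ 7.6663 mm.
From α = 2·arctan(d/2f) we get f = d / (2·tan(α/2)).
With d = 7.6663 mm and α/2 = 11.3°, tan(α/2) ≈ 0.19982, so f ≈ 7.6663 / 0.39964 ≈ 19.1829 mm.

19.183 mm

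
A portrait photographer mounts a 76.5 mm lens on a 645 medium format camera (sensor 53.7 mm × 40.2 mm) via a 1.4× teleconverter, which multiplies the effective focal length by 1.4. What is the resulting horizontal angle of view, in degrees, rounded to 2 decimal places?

28.15°

Effective focal length f = 76.5 × 1.4 = 107.1 mm.
α = 2·arctan(53.7 / (2 × 107.1)) = 2·arctan(0.25070) ≈ 28.1480°.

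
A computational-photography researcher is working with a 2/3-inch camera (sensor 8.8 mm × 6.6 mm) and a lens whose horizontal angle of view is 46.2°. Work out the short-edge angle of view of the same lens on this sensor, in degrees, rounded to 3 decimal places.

35.479°

From the horizontal AOV: f = 8.8 / (2·tan(23.1°)) = 8.8 / 0.85307 ≈ 10.3157 mm.
Short-edge AOV = 2·arctan(6.6 / (2 × 10.3157)) = 2·arctan(0.31990) ≈ 35.4792°.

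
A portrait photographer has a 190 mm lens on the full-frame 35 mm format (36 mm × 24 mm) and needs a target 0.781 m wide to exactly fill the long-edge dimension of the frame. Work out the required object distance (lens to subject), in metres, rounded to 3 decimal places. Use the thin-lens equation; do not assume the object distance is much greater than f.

4.312 m

W: 0.781 m = 781 mm.
Magnification m = w/W = dᵢ/dₒ; combined with 1/f = 1/dₒ + 1/dᵢ this gives dₒ = f·(1 + W/w).
dₒ = 190 mm × (1 + 781/36) = 190 × 22.6944 ≈ 4311.944 mm = 4.31194 m.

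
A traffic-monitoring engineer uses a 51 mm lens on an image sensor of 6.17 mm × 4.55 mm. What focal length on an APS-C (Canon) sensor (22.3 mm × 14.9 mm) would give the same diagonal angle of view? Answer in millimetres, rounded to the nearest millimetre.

178 mm

Sensor diagonal = √(6.17² + 4.55²) = √58.7714 ≈ 7.6663 mm.
Sensor diagonal = √(22.3² + 14.9²) = √719.3000 ≈ 26.8198 mm.
Equal angle of view means equal diagonal/f ratio, so f₂ = f₁ · (diagonal₂/diagonal₁) = 51 × 26.8198/7.6663.
f₂ = 51 × 3.49842 ≈ 178.419 mm.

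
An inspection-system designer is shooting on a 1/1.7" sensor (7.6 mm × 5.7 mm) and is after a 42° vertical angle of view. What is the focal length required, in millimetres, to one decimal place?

7.4 mm

From α = 2·arctan(h/2f) we get f = h / (2·tan(α/2)).
With h = 5.7 mm and α/2 = 21°, tan(α/2) ≈ 0.38386, so f ≈ 5.7 / 0.76773 ≈ 7.4245 mm.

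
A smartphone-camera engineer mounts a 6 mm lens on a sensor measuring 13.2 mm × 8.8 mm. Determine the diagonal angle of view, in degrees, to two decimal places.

105.79°

Sensor diagonal = √(13.2² + 8.8²) = √251.6800 ≈ 15.8644 mm.
Angle of view α = 2·arctan(d/2f) with d = 15.8644 mm and f = 6 mm.
d/2f = 1.32204; arctan(1.32204) ≈ 52.8958°, so α ≈ 105.7916°.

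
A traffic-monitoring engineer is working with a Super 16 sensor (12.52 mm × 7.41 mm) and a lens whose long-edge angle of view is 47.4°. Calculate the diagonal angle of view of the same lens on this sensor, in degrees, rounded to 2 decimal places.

54.05°

From the long-edge AOV: f = 12.52 / (2·tan(23.7°)) = 12.52 / 0.87794 ≈ 14.2607 mm.
Sensor diagonal = √(12.52² + 7.41²) = √211.6585 ≈ 14.5485 mm.
Diagonal AOV = 2·arctan(14.5485 / (2 × 14.2607)) = 2·arctan(0.51009) ≈ 54.0514°.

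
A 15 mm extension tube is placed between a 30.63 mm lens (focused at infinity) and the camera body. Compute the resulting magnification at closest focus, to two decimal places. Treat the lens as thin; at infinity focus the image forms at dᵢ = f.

The tube moves the image plane from f to f + e, so dᵢ = 30.63 + 15 = 45.63 mm. Focus is achieved when 1/f = 1/dₒ + 1/dᵢ, giving dₒ = 1/(1/f − 1/(f+e)).
Magnification m = dᵢ/dₒ = (f+e)·(1/f − 1/(f+e)) = e/f = 15/30.63 ≈ 0.4897.

0.49×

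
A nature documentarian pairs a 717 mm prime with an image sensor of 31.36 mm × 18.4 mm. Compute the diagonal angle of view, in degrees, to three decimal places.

Sensor diagonal = √(31.36² + 18.4²) = √1322.0096 ≈ 36.3594 mm.
Angle of view α = 2·arctan(d/2f) with d = 36.3594 mm and f = 717 mm.
d/2f = 0.02536; arctan(0.02536) ≈ 1.4524°, so α ≈ 2.9049°.

2.905°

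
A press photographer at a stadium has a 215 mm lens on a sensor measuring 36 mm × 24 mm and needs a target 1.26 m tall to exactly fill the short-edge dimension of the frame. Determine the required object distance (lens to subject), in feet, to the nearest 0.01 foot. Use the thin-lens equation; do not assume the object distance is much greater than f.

37.74 ft

W: 1.26 m = 1260 mm.
Magnification m = h/W = dᵢ/dₒ; combined with 1/f = 1/dₒ + 1/dᵢ this gives dₒ = f·(1 + W/h).
dₒ = 215 mm × (1 + 1260/24) = 215 × 53.5000 ≈ 11502.500 mm = 11502.500/304.8 ft = 37.7379 ft.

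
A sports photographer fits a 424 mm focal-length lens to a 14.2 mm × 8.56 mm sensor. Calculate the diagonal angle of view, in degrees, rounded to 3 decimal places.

2.240°

Sensor diagonal = √(14.2² + 8.56²) = √274.9136 ≈ 16.5805 mm.
Angle of view α = 2·arctan(d/2f) with d = 16.5805 mm and f = 424 mm.
d/2f = 0.01955; arctan(0.01955) ≈ 1.1201°, so α ≈ 2.2403°.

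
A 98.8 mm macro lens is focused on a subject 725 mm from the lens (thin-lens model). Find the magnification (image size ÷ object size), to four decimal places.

Thin lens: 1/f = 1/dₒ + 1/dᵢ → 1/dᵢ = 1/98.8 − 1/725 = 0.0087421 mm⁻¹, so dᵢ ≈ 114.3884 mm.
Magnification m = dᵢ/dₒ = 114.3884/725 ≈ 0.15778.

0.1578×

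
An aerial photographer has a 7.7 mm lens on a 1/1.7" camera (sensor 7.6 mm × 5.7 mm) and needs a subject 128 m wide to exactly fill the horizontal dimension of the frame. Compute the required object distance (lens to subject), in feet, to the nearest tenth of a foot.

W: 128 m = 128000 mm.
Magnification m = w/W = dᵢ/dₒ; combined with 1/f = 1/dₒ + 1/dᵢ this gives dₒ = f·(1 + W/w).
dₒ = 7.7 mm × (1 + 128000/7.6) = 7.7 × 16843.1053 ≈ 129691.911 mm = 129691.911/304.8 ft = 425.498 ft.

425.5 ft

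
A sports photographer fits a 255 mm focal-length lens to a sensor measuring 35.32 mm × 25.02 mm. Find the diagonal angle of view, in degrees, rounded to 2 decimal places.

9.70°

Sensor diagonal = √(35.32² + 25.02²) = √1873.5028 ≈ 43.2840 mm.
Angle of view α = 2·arctan(d/2f) with d = 43.2840 mm and f = 255 mm.
d/2f = 0.08487; arctan(0.08487) ≈ 4.8511°, so α ≈ 9.7022°.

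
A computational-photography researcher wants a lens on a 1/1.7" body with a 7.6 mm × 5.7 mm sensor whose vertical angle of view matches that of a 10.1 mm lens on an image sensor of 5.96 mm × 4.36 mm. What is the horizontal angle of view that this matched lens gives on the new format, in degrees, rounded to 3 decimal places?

Equal vertical AOV ⇒ f₂ = f₁ · 5.7/4.36 = 10.1 × 1.30734 ≈ 13.2041 mm.
Horizontal AOV on the new format = 2·arctan(7.6 / (2 × 13.2041)) = 2·arctan(0.28779) ≈ 32.1104°.

32.110°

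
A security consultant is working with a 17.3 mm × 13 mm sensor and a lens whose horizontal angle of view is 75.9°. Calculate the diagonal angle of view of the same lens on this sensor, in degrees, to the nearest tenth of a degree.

From the horizontal AOV: f = 17.3 / (2·tan(37.95°)) = 17.3 / 1.55976 ≈ 11.0914 mm.
Sensor diagonal = √(17.3² + 13²) = √468.2900 ≈ 21.6400 mm.
Diagonal AOV = 2·arctan(21.6400 / (2 × 11.0914)) = 2·arctan(0.97553) ≈ 88.5806°.

88.6°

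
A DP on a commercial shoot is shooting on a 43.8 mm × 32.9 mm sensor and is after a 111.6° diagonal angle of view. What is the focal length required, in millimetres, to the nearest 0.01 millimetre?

Sensor diagonal = √(43.8² + 32.9²) = √3000.8500 ≈ 54.7800 mm.
From α = 2·arctan(d/2f) we get f = d / (2·tan(α/2)).
With d = 54.7800 mm and α/2 = 55.8°, tan(α/2) ≈ 1.47146, so f ≈ 54.7800 / 2.94291 ≈ 18.6142 mm.

18.61 mm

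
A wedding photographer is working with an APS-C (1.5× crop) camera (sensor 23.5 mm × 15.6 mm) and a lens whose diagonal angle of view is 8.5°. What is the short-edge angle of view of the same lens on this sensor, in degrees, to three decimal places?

4.707°

Sensor diagonal = √(23.5² + 15.6²) = √795.6100 ≈ 28.2066 mm.
From the diagonal AOV: f = 28.2066 / (2·tan(4.25°)) = 28.2066 / 0.14863 ≈ 189.7826 mm.
Short-edge AOV = 2·arctan(15.6 / (2 × 189.7826)) = 2·arctan(0.04110) ≈ 4.7070°.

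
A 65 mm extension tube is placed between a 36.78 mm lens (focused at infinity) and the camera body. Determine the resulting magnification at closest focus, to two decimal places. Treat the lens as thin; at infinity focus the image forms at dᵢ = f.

1.77×

The tube moves the image plane from f to f + e, so dᵢ = 36.78 + 65 = 101.78 mm. Focus is achieved when 1/f = 1/dₒ + 1/dᵢ, giving dₒ = 1/(1/f − 1/(f+e)).
Magnification m = dᵢ/dₒ = (f+e)·(1/f − 1/(f+e)) = e/f = 65/36.78 ≈ 1.7673.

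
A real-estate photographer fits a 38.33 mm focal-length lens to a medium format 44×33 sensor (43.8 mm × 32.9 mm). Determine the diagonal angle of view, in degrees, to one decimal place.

Sensor diagonal = √(43.8² + 32.9²) = √3000.8500 ≈ 54.7800 mm.
Angle of view α = 2·arctan(d/2f) with d = 54.7800 mm and f = 38.33 mm.
d/2f = 0.71458; arctan(0.71458) ≈ 35.5490°, so α ≈ 71.0980°.

71.1°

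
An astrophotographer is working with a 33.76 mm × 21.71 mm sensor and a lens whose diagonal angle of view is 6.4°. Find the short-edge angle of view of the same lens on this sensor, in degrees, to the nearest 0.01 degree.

Sensor diagonal = √(33.76² + 21.71²) = √1611.0617 ≈ 40.1380 mm.
From the diagonal AOV: f = 40.1380 / (2·tan(3.2°)) = 40.1380 / 0.11182 ≈ 358.9607 mm.
Short-edge AOV = 2·arctan(21.71 / (2 × 358.9607)) = 2·arctan(0.03024) ≈ 3.4642°.

3.46°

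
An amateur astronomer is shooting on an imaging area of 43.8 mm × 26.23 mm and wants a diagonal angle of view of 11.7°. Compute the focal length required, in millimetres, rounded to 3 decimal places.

249.143 mm

Sensor diagonal = √(43.8² + 26.23²) = √2606.4529 ≈ 51.0534 mm.
From α = 2·arctan(d/2f) we get f = d / (2·tan(α/2)).
With d = 51.0534 mm and α/2 = 5.85°, tan(α/2) ≈ 0.10246, so f ≈ 51.0534 / 0.20492 ≈ 249.1431 mm.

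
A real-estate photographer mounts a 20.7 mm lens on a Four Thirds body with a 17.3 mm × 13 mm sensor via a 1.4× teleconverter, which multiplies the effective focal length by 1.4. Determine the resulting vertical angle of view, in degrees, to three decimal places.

Effective focal length f = 20.7 × 1.4 = 28.98 mm.
α = 2·arctan(13 / (2 × 28.98)) = 2·arctan(0.22429) ≈ 25.2836°.

25.284°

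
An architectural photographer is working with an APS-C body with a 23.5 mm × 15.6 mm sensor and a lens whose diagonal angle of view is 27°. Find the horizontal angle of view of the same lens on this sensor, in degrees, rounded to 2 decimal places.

Sensor diagonal = √(23.5² + 15.6²) = √795.6100 ≈ 28.2066 mm.
From the diagonal AOV: f = 28.2066 / (2·tan(13.5°)) = 28.2066 / 0.48016 ≈ 58.7444 mm.
Horizontal AOV = 2·arctan(23.5 / (2 × 58.7444)) = 2·arctan(0.20002) ≈ 22.6220°.

22.62°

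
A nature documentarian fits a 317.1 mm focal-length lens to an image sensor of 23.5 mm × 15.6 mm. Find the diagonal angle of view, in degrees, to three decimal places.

5.093°

Sensor diagonal = √(23.5² + 15.6²) = √795.6100 ≈ 28.2066 mm.
Angle of view α = 2·arctan(d/2f) with d = 28.2066 mm and f = 317.1 mm.
d/2f = 0.04448; arctan(0.04448) ≈ 2.5466°, so α ≈ 5.0932°.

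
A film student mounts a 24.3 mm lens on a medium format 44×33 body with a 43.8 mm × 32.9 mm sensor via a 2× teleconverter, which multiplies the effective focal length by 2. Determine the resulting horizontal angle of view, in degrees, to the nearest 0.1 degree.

Effective focal length f = 24.3 × 2 = 48.6 mm.
α = 2·arctan(43.8 / (2 × 48.6)) = 2·arctan(0.45062) ≈ 48.5143°.

48.5°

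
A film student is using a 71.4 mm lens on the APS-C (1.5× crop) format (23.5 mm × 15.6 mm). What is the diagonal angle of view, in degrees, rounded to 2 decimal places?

Sensor diagonal = √(23.5² + 15.6²) = √795.6100 ≈ 28.2066 mm.
Angle of view α = 2·arctan(d/2f) with d = 28.2066 mm and f = 71.4 mm.
d/2f = 0.19752; arctan(0.19752) ≈ 11.1735°, so α ≈ 22.3470°.

22.35°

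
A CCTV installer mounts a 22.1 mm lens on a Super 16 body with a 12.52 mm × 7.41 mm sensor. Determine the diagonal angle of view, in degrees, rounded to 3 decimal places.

36.438°

Sensor diagonal = √(12.52² + 7.41²) = √211.6585 ≈ 14.5485 mm.
Angle of view α = 2·arctan(d/2f) with d = 14.5485 mm and f = 22.1 mm.
d/2f = 0.32915; arctan(0.32915) ≈ 18.2190°, so α ≈ 36.4381°.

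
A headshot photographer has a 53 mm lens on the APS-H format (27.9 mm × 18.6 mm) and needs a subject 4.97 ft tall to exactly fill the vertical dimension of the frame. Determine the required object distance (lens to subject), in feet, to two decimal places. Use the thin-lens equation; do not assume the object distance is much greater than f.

14.34 ft

W: 4.97 ft × 304.8 mm/ft = 1514.86 mm.
Magnification m = h/W = dᵢ/dₒ; combined with 1/f = 1/dₒ + 1/dᵢ this gives dₒ = f·(1 + W/h).
dₒ = 53 mm × (1 + 1514.86/18.6) = 53 × 82.4439 ≈ 4369.525 mm = 4369.525/304.8 ft = 14.3357 ft.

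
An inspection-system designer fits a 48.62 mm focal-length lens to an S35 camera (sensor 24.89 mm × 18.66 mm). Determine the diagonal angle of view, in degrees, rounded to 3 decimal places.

Sensor diagonal = √(24.89² + 18.66²) = √967.7077 ≈ 31.1080 mm.
Angle of view α = 2·arctan(d/2f) with d = 31.1080 mm and f = 48.62 mm.
d/2f = 0.31991; arctan(0.31991) ≈ 17.7400°, so α ≈ 35.4799°.

35.480°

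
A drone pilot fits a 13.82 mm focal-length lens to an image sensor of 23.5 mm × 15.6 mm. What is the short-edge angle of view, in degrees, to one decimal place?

Angle of view α = 2·arctan(h/2f) with h = 15.6 mm and f = 13.82 mm.
h/2f = 0.56440; arctan(0.56440) ≈ 29.4404°, so α ≈ 58.8807°.

58.9°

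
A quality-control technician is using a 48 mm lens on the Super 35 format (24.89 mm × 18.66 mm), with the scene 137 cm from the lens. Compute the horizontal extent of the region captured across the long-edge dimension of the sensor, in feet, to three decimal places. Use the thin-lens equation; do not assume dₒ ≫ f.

2.249 ft

dₒ: 137 cm = 1370 mm.
Similar triangles through the lens centre give W/dₒ = w/dᵢ; with 1/f = 1/dₒ + 1/dᵢ this gives W = w·(dₒ − f)/f.
W = 24.89 mm × (1370 − 48) / 48 = 24.89 × 27.5417 ≈ 685.512 mm = 685.512/304.8 ft = 2.24906 ft.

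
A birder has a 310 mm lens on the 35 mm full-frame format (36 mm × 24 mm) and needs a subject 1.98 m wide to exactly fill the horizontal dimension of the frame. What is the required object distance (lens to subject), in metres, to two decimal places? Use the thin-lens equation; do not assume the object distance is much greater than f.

17.36 m

W: 1.98 m = 1980 mm.
Magnification m = w/W = dᵢ/dₒ; combined with 1/f = 1/dₒ + 1/dᵢ this gives dₒ = f·(1 + W/w).
dₒ = 310 mm × (1 + 1980/36) = 310 × 56.0000 ≈ 17360.000 mm = 17.36 m.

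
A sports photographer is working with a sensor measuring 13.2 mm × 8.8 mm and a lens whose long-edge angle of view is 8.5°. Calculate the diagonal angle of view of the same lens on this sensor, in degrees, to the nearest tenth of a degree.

From the long-edge AOV: f = 13.2 / (2·tan(4.25°)) = 13.2 / 0.14863 ≈ 88.8137 mm.
Sensor diagonal = √(13.2² + 8.8²) = √251.6800 ≈ 15.8644 mm.
Diagonal AOV = 2·arctan(15.8644 / (2 × 88.8137)) = 2·arctan(0.08931) ≈ 10.2074°.

10.2°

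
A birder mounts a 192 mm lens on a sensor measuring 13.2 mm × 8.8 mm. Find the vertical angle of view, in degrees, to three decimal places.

2.626°

Angle of view α = 2·arctan(h/2f) with h = 8.8 mm and f = 192 mm.
h/2f = 0.02292; arctan(0.02292) ≈ 1.3128°, so α ≈ 2.6256°.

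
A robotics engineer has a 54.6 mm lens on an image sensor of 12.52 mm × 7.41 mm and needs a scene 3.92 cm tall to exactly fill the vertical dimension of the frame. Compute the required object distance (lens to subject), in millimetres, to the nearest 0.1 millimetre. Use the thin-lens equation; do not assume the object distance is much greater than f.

W: 3.92 cm = 39.2 mm.
Magnification m = h/W = dᵢ/dₒ; combined with 1/f = 1/dₒ + 1/dᵢ this gives dₒ = f·(1 + W/h).
dₒ = 54.6 mm × (1 + 39.2/7.41) = 54.6 × 6.2901 ≈ 343.442 mm.

343.4 mm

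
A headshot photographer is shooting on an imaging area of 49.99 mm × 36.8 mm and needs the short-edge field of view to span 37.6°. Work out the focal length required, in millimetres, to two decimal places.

From α = 2·arctan(h/2f) we get f = h / (2·tan(α/2)).
With h = 36.8 mm and α/2 = 18.8°, tan(α/2) ≈ 0.34043, so f ≈ 36.8 / 0.68086 ≈ 54.0496 mm.

54.05 mm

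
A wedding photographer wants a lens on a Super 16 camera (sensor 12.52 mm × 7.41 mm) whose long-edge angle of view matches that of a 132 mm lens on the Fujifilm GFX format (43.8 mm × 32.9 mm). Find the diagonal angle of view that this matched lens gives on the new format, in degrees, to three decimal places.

21.824°

Equal long-edge AOV ⇒ f₂ = f₁ · 12.52/43.8 = 132 × 0.28584 ≈ 37.7315 mm.
Sensor diagonal = √(12.52² + 7.41²) = √211.6585 ≈ 14.5485 mm.
Diagonal AOV on the new format = 2·arctan(14.5485 / (2 × 37.7315)) = 2·arctan(0.19279) ≈ 21.8243°.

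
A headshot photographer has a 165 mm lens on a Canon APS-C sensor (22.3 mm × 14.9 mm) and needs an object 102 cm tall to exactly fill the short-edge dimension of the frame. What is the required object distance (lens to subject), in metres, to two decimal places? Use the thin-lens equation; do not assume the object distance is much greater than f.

11.46 m

W: 102 cm = 1020 mm.
Magnification m = h/W = dᵢ/dₒ; combined with 1/f = 1/dₒ + 1/dᵢ this gives dₒ = f·(1 + W/h).
dₒ = 165 mm × (1 + 1020/14.9) = 165 × 69.4564 ≈ 11460.302 mm = 11.4603 m.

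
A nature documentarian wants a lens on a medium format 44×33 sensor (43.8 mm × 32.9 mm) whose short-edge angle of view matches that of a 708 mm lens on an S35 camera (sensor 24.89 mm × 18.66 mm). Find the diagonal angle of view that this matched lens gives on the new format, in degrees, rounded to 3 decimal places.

Equal short-edge AOV ⇒ f₂ = f₁ · 32.9/18.66 = 708 × 1.76313 ≈ 1248.2958 mm.
Sensor diagonal = √(43.8² + 32.9²) = √3000.8500 ≈ 54.7800 mm.
Diagonal AOV on the new format = 2·arctan(54.7800 / (2 × 1248.2958)) = 2·arctan(0.02194) ≈ 2.5140°.

2.514°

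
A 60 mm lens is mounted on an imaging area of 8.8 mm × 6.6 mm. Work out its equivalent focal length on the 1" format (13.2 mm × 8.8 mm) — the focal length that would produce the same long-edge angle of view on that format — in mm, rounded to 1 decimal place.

90.0 mm

Equal angle of view means equal width/f ratio, so f₂ = f₁ · (width₂/width₁) = 60 × 13.2/8.8.
f₂ = 60 × 1.50000 ≈ 90.000 mm.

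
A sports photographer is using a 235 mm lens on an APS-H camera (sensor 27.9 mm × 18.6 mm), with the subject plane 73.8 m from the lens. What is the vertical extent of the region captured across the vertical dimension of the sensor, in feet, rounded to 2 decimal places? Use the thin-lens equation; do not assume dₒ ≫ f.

dₒ: 73.8 m = 73800 mm.
Similar triangles through the lens centre give W/dₒ = h/dᵢ; with 1/f = 1/dₒ + 1/dᵢ this gives W = h·(dₒ − f)/f.
W = 18.6 mm × (73800 − 235) / 235 = 18.6 × 313.0426 ≈ 5822.591 mm = 5822.591/304.8 ft = 19.103 ft.

19.10 ft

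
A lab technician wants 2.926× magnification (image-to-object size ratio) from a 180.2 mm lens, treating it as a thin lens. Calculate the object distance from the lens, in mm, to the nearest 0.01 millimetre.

With m = dᵢ/dₒ and 1/f = 1/dₒ + 1/dᵢ, substituting dᵢ = m·dₒ gives 1/f = (1 + 1/m)/dₒ, hence dₒ = f·(1 + 1/m).
dₒ = 180.2 × (1 + 1/2.926) = 180.2 × 1.34176 ≈ 241.786 mm.

241.79 mm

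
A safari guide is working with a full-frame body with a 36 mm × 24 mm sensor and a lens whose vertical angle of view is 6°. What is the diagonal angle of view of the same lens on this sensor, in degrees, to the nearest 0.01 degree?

From the vertical AOV: f = 24 / (2·tan(3°)) = 24 / 0.10482 ≈ 228.9736 mm.
Sensor diagonal = √(36² + 24²) = √1872.0000 ≈ 43.2666 mm.
Diagonal AOV = 2·arctan(43.2666 / (2 × 228.9736)) = 2·arctan(0.09448) ≈ 10.7945°.

10.79°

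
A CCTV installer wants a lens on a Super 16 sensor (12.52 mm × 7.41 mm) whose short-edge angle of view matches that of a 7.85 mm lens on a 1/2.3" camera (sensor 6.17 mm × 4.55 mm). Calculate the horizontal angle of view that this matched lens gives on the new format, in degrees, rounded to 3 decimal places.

52.179°

Equal short-edge AOV ⇒ f₂ = f₁ · 7.41/4.55 = 7.85 × 1.62857 ≈ 12.7843 mm.
Horizontal AOV on the new format = 2·arctan(12.52 / (2 × 12.7843)) = 2·arctan(0.48966) ≈ 52.1786°.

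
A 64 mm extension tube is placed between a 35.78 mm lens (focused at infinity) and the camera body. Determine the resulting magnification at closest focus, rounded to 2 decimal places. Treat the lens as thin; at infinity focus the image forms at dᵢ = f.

The tube moves the image plane from f to f + e, so dᵢ = 35.78 + 64 = 99.78 mm. Focus is achieved when 1/f = 1/dₒ + 1/dᵢ, giving dₒ = 1/(1/f − 1/(f+e)).
Magnification m = dᵢ/dₒ = (f+e)·(1/f − 1/(f+e)) = e/f = 64/35.78 ≈ 1.7887.

1.79×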